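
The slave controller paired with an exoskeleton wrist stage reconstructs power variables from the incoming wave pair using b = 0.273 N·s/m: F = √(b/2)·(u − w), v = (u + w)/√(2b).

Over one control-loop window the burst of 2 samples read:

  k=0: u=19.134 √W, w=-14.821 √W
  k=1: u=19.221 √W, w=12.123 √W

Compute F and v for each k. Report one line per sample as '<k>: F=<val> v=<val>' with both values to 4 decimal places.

k=0: u−w=33.9550, u+w=4.3130; √(b/2)=0.3695, √(2b)=0.7389; F=0.3695×33.955=12.5450, v=4.3130/0.7389=5.8369
k=1: u−w=7.0980, u+w=31.3440; √(b/2)=0.3695, √(2b)=0.7389; F=0.3695×7.098=2.6224, v=31.3440/0.7389=42.4188

0: F=12.5450 v=5.8369
1: F=2.6224 v=42.4188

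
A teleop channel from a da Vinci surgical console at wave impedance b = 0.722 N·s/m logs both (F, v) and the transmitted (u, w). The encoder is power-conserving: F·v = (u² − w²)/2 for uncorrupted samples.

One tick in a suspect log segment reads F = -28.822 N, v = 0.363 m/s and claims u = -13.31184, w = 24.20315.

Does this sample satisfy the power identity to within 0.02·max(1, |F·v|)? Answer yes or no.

F·v = (-28.822)×0.363 = -10.4624 W.
(u² − w²)/2 = (177.2051 − 585.7925)/2 = -204.2937 W.
|Δ| = 193.8313;  2% of max(1, |F·v|) = 0.2092.

no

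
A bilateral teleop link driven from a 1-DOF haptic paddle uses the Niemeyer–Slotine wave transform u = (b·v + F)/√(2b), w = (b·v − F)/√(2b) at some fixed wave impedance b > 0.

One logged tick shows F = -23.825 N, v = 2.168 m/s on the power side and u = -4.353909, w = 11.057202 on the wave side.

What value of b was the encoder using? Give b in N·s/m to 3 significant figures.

u + w = 6.703293;  u + w = √(2b)·v, so √(2b) = 6.703293/2.168 = 3.091925.
b = (√(2b))²/2 = 9.559999/2 = 4.780000.
(Check via u − w = 2F/√(2b): u − w = -15.411111, 2F/√(2b) = -15.411112.)

b = 4.78 N·s/m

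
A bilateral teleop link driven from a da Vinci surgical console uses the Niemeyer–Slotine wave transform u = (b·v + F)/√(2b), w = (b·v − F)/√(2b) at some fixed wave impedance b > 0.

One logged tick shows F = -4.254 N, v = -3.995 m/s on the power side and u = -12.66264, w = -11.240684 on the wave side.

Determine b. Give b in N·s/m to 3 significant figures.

u + w = -23.903324;  u + w = √(2b)·v, so √(2b) = -23.903324/(-3.995) = 5.983310.
b = (√(2b))²/2 = 35.800000/2 = 17.900000.
(Check via u − w = 2F/√(2b): u − w = -1.421956, 2F/√(2b) = -1.421955.)

b = 17.9 N·s/m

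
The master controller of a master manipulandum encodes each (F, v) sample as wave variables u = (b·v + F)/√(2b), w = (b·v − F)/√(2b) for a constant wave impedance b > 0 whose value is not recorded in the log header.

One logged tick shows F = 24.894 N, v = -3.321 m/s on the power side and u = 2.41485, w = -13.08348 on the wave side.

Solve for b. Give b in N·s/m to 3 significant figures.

b = 5.16 N·s/m

u + w = -10.6686;  u + w = √(2b)·v, so √(2b) = -10.6686/(-3.321) = 3.2125.
b = (√(2b))²/2 = 10.3200/2 = 5.1600.
(Check via u − w = 2F/√(2b): u − w = 15.4983, 2F/√(2b) = 15.4983.)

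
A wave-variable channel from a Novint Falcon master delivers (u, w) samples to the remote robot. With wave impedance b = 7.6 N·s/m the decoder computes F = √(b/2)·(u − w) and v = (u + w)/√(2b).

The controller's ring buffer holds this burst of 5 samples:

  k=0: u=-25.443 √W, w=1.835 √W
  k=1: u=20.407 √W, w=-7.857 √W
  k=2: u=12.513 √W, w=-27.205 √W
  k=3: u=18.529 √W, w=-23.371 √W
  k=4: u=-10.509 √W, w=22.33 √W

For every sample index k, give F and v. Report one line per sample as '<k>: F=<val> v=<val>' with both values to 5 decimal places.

0: F=-53.17461 v=-6.05532
1: F=55.09668 v=3.21901
2: F=77.42464 v=-3.76842
3: F=81.67814 v=-1.24195
4: F=-64.01500 v=3.03202

k=0: u−w=-27.27800, u+w=-23.60800; √(b/2)=1.94936, √(2b)=3.89872; F=1.94936×(-27.278)=-53.17461, v=-23.60800/3.89872=-6.05532
k=1: u−w=28.26400, u+w=12.55000; √(b/2)=1.94936, √(2b)=3.89872; F=1.94936×28.264=55.09668, v=12.55000/3.89872=3.21901
k=2: u−w=39.71800, u+w=-14.69200; √(b/2)=1.94936, √(2b)=3.89872; F=1.94936×39.718=77.42464, v=-14.69200/3.89872=-3.76842
k=3: u−w=41.90000, u+w=-4.84200; √(b/2)=1.94936, √(2b)=3.89872; F=1.94936×41.9=81.67814, v=-4.84200/3.89872=-1.24195
k=4: u−w=-32.83900, u+w=11.82100; √(b/2)=1.94936, √(2b)=3.89872; F=1.94936×(-32.839)=-64.01500, v=11.82100/3.89872=3.03202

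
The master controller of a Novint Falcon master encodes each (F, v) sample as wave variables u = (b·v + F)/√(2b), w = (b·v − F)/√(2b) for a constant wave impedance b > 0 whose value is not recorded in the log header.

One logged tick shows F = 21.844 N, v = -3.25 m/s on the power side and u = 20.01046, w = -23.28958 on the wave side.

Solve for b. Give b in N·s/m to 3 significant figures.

b = 0.509 N·s/m

u + w = -3.27912;  u + w = √(2b)·v, so √(2b) = -3.27912/(-3.25) = 1.00896.
b = (√(2b))²/2 = 1.01800/2 = 0.50900.
(Check via u − w = 2F/√(2b): u − w = 43.30004, 2F/√(2b) = 43.30003.)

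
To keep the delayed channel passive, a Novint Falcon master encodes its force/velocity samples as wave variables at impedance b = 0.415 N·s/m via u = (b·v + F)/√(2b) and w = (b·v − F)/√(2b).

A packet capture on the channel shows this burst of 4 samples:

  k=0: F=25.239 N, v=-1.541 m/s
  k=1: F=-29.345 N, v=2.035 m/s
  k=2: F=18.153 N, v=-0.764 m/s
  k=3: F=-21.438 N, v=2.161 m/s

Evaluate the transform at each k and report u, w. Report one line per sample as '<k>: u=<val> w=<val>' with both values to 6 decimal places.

k=0: b·v=0.415×(-1.541)=-0.639515; √(2b)=0.911043; u=(-0.639515+25.239)/0.911043=27.001443, w=(-0.639515−25.239)/0.911043=-28.405360
k=1: b·v=0.415×2.035=0.844525; √(2b)=0.911043; u=(0.844525+(-29.345))/0.911043=-31.283335, w=(0.844525−(-29.345))/0.911043=33.137309
k=2: b·v=0.415×(-0.764)=-0.317060; √(2b)=0.911043; u=(-0.317060+18.153)/0.911043=19.577488, w=(-0.317060−18.153)/0.911043=-20.273525
k=3: b·v=0.415×2.161=0.896815; √(2b)=0.911043; u=(0.896815+(-21.438))/0.911043=-22.546880, w=(0.896815−(-21.438))/0.911043=24.515644

0: u=27.001443 w=-28.405360
1: u=-31.283335 w=33.137309
2: u=19.577488 w=-20.273525
3: u=-22.546880 w=24.515644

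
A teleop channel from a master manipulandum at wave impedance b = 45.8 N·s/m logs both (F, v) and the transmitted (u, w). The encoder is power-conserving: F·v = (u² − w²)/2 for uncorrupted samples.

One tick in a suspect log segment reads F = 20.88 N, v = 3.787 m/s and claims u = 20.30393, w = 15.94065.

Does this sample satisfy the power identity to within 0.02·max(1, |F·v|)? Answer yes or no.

yes

F·v = 20.88×3.787 = 79.0726 W.
(u² − w²)/2 = (412.2496 − 254.1043)/2 = 79.0726 W.
|Δ| = 0.0001;  2% of max(1, |F·v|) = 1.5815.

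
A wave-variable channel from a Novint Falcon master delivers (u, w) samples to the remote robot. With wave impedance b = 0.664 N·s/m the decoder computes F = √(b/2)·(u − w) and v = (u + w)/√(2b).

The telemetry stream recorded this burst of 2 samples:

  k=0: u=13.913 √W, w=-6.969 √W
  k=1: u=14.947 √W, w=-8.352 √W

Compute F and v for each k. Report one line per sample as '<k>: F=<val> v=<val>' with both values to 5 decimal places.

k=0: u−w=20.88200, u+w=6.94400; √(b/2)=0.57619, √(2b)=1.15239; F=0.57619×20.882=12.03209, v=6.94400/1.15239=6.02574
k=1: u−w=23.29900, u+w=6.59500; √(b/2)=0.57619, √(2b)=1.15239; F=0.57619×23.299=13.42475, v=6.59500/1.15239=5.72289

0: F=12.03209 v=6.02574
1: F=13.42475 v=5.72289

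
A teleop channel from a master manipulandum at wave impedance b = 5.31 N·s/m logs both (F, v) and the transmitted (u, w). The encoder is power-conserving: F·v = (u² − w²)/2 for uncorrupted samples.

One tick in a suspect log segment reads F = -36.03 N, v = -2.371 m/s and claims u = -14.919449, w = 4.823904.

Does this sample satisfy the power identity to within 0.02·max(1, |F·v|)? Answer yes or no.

no

F·v = (-36.03)×(-2.371) = 85.427130 W.
(u² − w²)/2 = (222.589958 − 23.270050)/2 = 99.659954 W.
|Δ| = 14.232824;  2% of max(1, |F·v|) = 1.708543.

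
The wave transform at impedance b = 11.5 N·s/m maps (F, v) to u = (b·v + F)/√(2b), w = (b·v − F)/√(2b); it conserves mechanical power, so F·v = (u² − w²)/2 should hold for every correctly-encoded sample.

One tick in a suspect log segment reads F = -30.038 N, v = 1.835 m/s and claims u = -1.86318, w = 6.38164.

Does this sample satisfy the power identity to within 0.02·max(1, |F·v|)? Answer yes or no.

F·v = (-30.038)×1.835 = -55.11973 W.
(u² − w²)/2 = (3.47144 − 40.72533)/2 = -18.62694 W.
|Δ| = 36.49279;  2% of max(1, |F·v|) = 1.10239.

no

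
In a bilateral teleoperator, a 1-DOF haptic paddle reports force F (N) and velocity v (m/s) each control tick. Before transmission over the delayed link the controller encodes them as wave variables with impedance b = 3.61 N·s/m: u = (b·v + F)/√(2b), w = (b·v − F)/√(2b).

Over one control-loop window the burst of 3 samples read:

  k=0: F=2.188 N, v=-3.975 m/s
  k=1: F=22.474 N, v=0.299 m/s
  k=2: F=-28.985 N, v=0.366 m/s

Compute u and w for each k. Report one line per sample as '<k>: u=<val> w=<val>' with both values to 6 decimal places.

k=0: b·v=3.61×(-3.975)=-14.349750; √(2b)=2.687006; u=(-14.349750+2.188)/2.687006=-4.526135, w=(-14.349750−2.188)/2.687006=-6.154713
k=1: b·v=3.61×0.299=1.079390; √(2b)=2.687006; u=(1.079390+22.474)/2.687006=8.765664, w=(1.079390−22.474)/2.687006=-7.962249
k=2: b·v=3.61×0.366=1.321260; √(2b)=2.687006; u=(1.321260+(-28.985))/2.687006=-10.295378, w=(1.321260−(-28.985))/2.687006=11.278822

0: u=-4.526135 w=-6.154713
1: u=8.765664 w=-7.962249
2: u=-10.295378 w=11.278822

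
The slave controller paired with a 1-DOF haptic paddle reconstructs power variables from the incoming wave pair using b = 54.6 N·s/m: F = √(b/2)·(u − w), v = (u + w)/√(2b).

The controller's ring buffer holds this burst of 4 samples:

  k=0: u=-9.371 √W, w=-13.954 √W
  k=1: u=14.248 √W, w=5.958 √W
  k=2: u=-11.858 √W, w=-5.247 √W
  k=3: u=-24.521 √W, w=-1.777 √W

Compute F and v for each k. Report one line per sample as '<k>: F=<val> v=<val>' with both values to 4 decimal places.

k=0: u−w=4.5830, u+w=-23.3250; √(b/2)=5.2249, √(2b)=10.4499; F=5.2249×4.583=23.9459, v=-23.3250/10.4499=-2.2321
k=1: u−w=8.2900, u+w=20.2060; √(b/2)=5.2249, √(2b)=10.4499; F=5.2249×8.29=43.3148, v=20.2060/10.4499=1.9336
k=2: u−w=-6.6110, u+w=-17.1050; √(b/2)=5.2249, √(2b)=10.4499; F=5.2249×(-6.611)=-34.5421, v=-17.1050/10.4499=-1.6369
k=3: u−w=-22.7440, u+w=-26.2980; √(b/2)=5.2249, √(2b)=10.4499; F=5.2249×(-22.744)=-118.8360, v=-26.2980/10.4499=-2.5166

0: F=23.9459 v=-2.2321
1: F=43.3148 v=1.9336
2: F=-34.5421 v=-1.6369
3: F=-118.8360 v=-2.5166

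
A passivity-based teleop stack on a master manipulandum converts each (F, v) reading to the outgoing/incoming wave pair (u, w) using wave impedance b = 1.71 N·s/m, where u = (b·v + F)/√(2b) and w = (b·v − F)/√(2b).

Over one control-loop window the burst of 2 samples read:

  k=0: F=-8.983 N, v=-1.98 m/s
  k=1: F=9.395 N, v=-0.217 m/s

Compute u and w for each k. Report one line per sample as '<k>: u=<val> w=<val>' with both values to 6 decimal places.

0: u=-6.688281 w=3.026619
1: u=4.879582 w=-5.280886

k=0: b·v=1.71×(-1.98)=-3.385800; √(2b)=1.849324; u=(-3.385800+(-8.983))/1.849324=-6.688281, w=(-3.385800−(-8.983))/1.849324=3.026619
k=1: b·v=1.71×(-0.217)=-0.371070; √(2b)=1.849324; u=(-0.371070+9.395)/1.849324=4.879582, w=(-0.371070−9.395)/1.849324=-5.280886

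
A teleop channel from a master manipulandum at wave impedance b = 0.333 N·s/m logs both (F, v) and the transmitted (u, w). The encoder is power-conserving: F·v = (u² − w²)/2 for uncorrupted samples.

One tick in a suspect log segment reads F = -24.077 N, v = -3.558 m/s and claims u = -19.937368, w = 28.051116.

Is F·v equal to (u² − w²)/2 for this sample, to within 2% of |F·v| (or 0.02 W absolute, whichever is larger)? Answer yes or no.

F·v = (-24.077)×(-3.558) = 85.665966 W.
(u² − w²)/2 = (397.498643 − 786.865109)/2 = -194.683233 W.
|Δ| = 280.349199;  2% of max(1, |F·v|) = 1.713319.

no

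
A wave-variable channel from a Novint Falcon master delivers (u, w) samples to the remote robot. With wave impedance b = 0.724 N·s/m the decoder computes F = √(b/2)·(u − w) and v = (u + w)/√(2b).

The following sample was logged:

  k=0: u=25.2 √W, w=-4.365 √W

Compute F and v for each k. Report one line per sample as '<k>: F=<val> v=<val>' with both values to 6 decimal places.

0: F=17.788207 v=17.314471

k=0: u−w=29.565000, u+w=20.835000; √(b/2)=0.601664, √(2b)=1.203329; F=0.601664×29.565=17.788207, v=20.835000/1.203329=17.314471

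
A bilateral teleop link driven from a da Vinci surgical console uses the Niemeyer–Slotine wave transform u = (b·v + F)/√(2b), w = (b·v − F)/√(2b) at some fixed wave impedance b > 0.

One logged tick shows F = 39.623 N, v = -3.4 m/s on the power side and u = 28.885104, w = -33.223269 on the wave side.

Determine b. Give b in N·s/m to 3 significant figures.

u + w = -4.338165;  u + w = √(2b)·v, so √(2b) = -4.338165/(-3.4) = 1.275931.
b = (√(2b))²/2 = 1.628000/2 = 0.814000.
(Check via u − w = 2F/√(2b): u − w = 62.108373, 2F/√(2b) = 62.108380.)

b = 0.814 N·s/m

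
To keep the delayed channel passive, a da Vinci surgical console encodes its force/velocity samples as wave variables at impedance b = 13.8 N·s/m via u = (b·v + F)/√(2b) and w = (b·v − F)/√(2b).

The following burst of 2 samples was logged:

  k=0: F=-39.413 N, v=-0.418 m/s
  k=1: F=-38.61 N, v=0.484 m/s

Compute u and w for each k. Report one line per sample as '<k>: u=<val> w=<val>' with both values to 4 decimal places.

k=0: b·v=13.8×(-0.418)=-5.7684; √(2b)=5.2536; u=(-5.7684+(-39.413))/5.2536=-8.6001, w=(-5.7684−(-39.413))/5.2536=6.4041
k=1: b·v=13.8×0.484=6.6792; √(2b)=5.2536; u=(6.6792+(-38.61))/5.2536=-6.0779, w=(6.6792−(-38.61))/5.2536=8.6207

0: u=-8.6001 w=6.4041
1: u=-6.0779 w=8.6207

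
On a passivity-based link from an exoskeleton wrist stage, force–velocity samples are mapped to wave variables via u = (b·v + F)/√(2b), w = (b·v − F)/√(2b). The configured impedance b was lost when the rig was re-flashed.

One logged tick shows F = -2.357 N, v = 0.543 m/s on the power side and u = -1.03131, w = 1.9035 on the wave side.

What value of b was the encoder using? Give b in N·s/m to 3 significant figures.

b = 1.29 N·s/m

u + w = 0.87219;  u + w = √(2b)·v, so √(2b) = 0.87219/0.543 = 1.60624.
b = (√(2b))²/2 = 2.58002/2 = 1.29001.
(Check via u − w = 2F/√(2b): u − w = -2.93481, 2F/√(2b) = -2.93480.)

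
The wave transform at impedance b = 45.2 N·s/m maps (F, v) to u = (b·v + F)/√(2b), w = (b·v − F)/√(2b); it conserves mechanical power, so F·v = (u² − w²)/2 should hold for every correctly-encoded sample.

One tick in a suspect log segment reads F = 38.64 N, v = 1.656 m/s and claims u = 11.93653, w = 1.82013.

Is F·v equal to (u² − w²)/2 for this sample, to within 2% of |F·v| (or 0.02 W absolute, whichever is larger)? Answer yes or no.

F·v = 38.64×1.656 = 63.98784 W.
(u² − w²)/2 = (142.48075 − 3.31287)/2 = 69.58394 W.
|Δ| = 5.59610;  2% of max(1, |F·v|) = 1.27976.

no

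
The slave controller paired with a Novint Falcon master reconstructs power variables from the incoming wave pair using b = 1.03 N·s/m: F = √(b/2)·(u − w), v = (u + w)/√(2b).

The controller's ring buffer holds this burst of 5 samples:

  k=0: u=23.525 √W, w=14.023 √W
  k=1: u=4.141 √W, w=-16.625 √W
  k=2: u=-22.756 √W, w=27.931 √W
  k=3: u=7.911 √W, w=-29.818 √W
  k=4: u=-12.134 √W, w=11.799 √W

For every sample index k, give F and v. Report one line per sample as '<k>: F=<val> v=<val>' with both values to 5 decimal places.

0: F=6.81897 v=26.16093
1: F=14.90241 v=-8.69801
2: F=-36.37477 v=3.60559
3: F=27.07565 v=-15.26333
4: F=-17.17516 v=-0.23341

k=0: u−w=9.50200, u+w=37.54800; √(b/2)=0.71764, √(2b)=1.43527; F=0.71764×9.502=6.81897, v=37.54800/1.43527=26.16093
k=1: u−w=20.76600, u+w=-12.48400; √(b/2)=0.71764, √(2b)=1.43527; F=0.71764×20.766=14.90241, v=-12.48400/1.43527=-8.69801
k=2: u−w=-50.68700, u+w=5.17500; √(b/2)=0.71764, √(2b)=1.43527; F=0.71764×(-50.687)=-36.37477, v=5.17500/1.43527=3.60559
k=3: u−w=37.72900, u+w=-21.90700; √(b/2)=0.71764, √(2b)=1.43527; F=0.71764×37.729=27.07565, v=-21.90700/1.43527=-15.26333
k=4: u−w=-23.93300, u+w=-0.33500; √(b/2)=0.71764, √(2b)=1.43527; F=0.71764×(-23.933)=-17.17516, v=-0.33500/1.43527=-0.23341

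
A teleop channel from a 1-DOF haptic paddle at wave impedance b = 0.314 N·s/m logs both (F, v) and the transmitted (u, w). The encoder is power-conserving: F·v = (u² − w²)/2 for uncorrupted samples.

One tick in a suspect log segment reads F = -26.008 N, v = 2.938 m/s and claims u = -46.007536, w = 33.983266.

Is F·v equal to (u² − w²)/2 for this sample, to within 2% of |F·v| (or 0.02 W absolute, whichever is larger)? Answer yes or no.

no

F·v = (-26.008)×2.938 = -76.411504 W.
(u² − w²)/2 = (2116.693369 − 1154.862368)/2 = 480.915500 W.
|Δ| = 557.327004;  2% of max(1, |F·v|) = 1.528230.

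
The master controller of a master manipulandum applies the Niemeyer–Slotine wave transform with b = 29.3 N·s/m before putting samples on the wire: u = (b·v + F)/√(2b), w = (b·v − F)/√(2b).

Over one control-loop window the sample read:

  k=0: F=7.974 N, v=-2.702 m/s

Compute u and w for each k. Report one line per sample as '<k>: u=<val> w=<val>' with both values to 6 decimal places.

k=0: b·v=29.3×(-2.702)=-79.168600; √(2b)=7.655064; u=(-79.168600+7.974)/7.655064=-9.300328, w=(-79.168600−7.974)/7.655064=-11.383654

0: u=-9.300328 w=-11.383654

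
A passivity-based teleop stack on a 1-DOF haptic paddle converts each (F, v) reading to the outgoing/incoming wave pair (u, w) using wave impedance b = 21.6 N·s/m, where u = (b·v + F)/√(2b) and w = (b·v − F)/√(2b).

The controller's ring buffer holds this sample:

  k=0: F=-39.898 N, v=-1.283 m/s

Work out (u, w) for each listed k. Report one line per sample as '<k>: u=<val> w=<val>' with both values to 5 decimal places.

0: u=-10.28666 w=1.85392

k=0: b·v=21.6×(-1.283)=-27.71280; √(2b)=6.57267; u=(-27.71280+(-39.898))/6.57267=-10.28666, w=(-27.71280−(-39.898))/6.57267=1.85392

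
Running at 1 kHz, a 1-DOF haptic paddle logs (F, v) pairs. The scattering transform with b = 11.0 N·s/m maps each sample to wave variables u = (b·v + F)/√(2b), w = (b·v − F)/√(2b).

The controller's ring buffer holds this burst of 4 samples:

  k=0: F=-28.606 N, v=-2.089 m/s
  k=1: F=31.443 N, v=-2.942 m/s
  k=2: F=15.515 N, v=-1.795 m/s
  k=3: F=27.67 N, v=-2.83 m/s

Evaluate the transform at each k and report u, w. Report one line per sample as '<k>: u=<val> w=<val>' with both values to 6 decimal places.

k=0: b·v=11.0×(-2.089)=-22.979000; √(2b)=4.690416; u=(-22.979000+(-28.606))/4.690416=-10.997959, w=(-22.979000−(-28.606))/4.690416=1.199680
k=1: b·v=11.0×(-2.942)=-32.362000; √(2b)=4.690416; u=(-32.362000+31.443)/4.690416=-0.195931, w=(-32.362000−31.443)/4.690416=-13.603272
k=2: b·v=11.0×(-1.795)=-19.745000; √(2b)=4.690416; u=(-19.745000+15.515)/4.690416=-0.901839, w=(-19.745000−15.515)/4.690416=-7.517457
k=3: b·v=11.0×(-2.83)=-31.130000; √(2b)=4.690416; u=(-31.130000+27.67)/4.690416=-0.737674, w=(-31.130000−27.67)/4.690416=-12.536202

0: u=-10.997959 w=1.199680
1: u=-0.195931 w=-13.603272
2: u=-0.901839 w=-7.517457
3: u=-0.737674 w=-12.536202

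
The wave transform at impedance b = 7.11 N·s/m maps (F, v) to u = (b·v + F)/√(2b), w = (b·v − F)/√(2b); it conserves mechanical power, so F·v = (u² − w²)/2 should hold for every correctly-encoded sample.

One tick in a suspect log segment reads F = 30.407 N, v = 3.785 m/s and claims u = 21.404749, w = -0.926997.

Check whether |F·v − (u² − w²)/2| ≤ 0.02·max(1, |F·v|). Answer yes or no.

no

F·v = 30.407×3.785 = 115.090495 W.
(u² − w²)/2 = (458.163280 − 0.859323)/2 = 228.651978 W.
|Δ| = 113.561483;  2% of max(1, |F·v|) = 2.301810.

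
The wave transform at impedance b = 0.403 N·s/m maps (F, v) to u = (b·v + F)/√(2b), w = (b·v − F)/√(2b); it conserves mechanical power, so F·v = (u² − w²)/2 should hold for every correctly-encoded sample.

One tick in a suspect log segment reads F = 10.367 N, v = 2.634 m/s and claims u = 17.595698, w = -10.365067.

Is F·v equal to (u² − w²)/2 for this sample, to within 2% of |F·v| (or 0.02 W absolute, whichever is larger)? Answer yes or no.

F·v = 10.367×2.634 = 27.306678 W.
(u² − w²)/2 = (309.608588 − 107.434614)/2 = 101.086987 W.
|Δ| = 73.780309;  2% of max(1, |F·v|) = 0.546134.

no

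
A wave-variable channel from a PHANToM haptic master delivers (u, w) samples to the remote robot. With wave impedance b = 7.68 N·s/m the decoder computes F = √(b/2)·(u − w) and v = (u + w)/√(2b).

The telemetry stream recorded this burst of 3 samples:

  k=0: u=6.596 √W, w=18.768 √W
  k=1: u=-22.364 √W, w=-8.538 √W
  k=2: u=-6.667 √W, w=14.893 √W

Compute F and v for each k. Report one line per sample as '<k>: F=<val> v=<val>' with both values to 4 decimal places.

0: F=-23.8522 v=6.4718
1: F=-27.0933 v=-7.8848
2: F=-42.2488 v=2.0989

k=0: u−w=-12.1720, u+w=25.3640; √(b/2)=1.9596, √(2b)=3.9192; F=1.9596×(-12.172)=-23.8522, v=25.3640/3.9192=6.4718
k=1: u−w=-13.8260, u+w=-30.9020; √(b/2)=1.9596, √(2b)=3.9192; F=1.9596×(-13.826)=-27.0933, v=-30.9020/3.9192=-7.8848
k=2: u−w=-21.5600, u+w=8.2260; √(b/2)=1.9596, √(2b)=3.9192; F=1.9596×(-21.56)=-42.2488, v=8.2260/3.9192=2.0989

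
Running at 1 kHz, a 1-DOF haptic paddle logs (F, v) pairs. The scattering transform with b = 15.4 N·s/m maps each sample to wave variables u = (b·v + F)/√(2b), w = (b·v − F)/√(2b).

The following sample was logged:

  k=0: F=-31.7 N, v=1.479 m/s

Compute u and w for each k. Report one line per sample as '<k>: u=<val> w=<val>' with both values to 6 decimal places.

0: u=-1.607885 w=9.816002

k=0: b·v=15.4×1.479=22.776600; √(2b)=5.549775; u=(22.776600+(-31.7))/5.549775=-1.607885, w=(22.776600−(-31.7))/5.549775=9.816002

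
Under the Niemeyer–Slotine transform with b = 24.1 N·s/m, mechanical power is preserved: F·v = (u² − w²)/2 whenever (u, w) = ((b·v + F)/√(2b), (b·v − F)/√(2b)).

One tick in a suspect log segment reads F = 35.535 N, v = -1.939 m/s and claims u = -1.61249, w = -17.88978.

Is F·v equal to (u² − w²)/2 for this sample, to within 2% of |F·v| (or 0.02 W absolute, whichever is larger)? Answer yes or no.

F·v = 35.535×(-1.939) = -68.9024 W.
(u² − w²)/2 = (2.6001 − 320.0442)/2 = -158.7221 W.
|Δ| = 89.8197;  2% of max(1, |F·v|) = 1.3780.

no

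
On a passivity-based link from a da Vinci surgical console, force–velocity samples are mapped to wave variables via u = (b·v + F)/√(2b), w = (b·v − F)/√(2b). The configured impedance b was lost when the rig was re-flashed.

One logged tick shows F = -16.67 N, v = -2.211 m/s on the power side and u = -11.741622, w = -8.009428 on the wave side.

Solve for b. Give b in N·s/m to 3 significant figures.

u + w = -19.751050;  u + w = √(2b)·v, so √(2b) = -19.751050/(-2.211) = 8.933085.
b = (√(2b))²/2 = 79.800000/2 = 39.900000.
(Check via u − w = 2F/√(2b): u − w = -3.732194, 2F/√(2b) = -3.732193.)

b = 39.9 N·s/m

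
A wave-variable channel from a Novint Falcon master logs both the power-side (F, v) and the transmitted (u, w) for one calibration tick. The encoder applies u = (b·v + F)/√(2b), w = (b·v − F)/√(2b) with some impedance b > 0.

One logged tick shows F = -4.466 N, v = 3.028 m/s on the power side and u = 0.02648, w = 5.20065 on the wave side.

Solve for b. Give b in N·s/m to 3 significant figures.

b = 1.49 N·s/m

u + w = 5.22713;  u + w = √(2b)·v, so √(2b) = 5.22713/3.028 = 1.72626.
b = (√(2b))²/2 = 2.97999/2 = 1.49000.
(Check via u − w = 2F/√(2b): u − w = -5.17417, 2F/√(2b) = -5.17418.)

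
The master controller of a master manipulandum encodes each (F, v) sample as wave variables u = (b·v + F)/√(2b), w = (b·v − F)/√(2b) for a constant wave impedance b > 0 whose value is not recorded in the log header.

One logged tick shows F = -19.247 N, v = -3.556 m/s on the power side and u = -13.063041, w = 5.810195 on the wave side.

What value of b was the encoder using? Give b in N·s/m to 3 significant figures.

b = 2.08 N·s/m

u + w = -7.252846;  u + w = √(2b)·v, so √(2b) = -7.252846/(-3.556) = 2.039608.
b = (√(2b))²/2 = 4.160001/2 = 2.080000.
(Check via u − w = 2F/√(2b): u − w = -18.873236, 2F/√(2b) = -18.873235.)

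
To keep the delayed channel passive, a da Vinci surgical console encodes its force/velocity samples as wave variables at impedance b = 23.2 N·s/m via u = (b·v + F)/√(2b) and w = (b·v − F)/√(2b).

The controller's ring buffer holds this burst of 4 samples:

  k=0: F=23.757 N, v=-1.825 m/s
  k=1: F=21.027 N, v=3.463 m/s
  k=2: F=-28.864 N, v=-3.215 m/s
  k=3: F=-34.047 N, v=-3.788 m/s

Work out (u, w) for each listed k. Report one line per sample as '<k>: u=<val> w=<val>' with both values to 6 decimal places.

0: u=-2.728078 w=-9.703374
1: u=14.881423 w=8.707683
2: u=-15.187277 w=-6.712514
3: u=-17.899735 w=-7.903191

k=0: b·v=23.2×(-1.825)=-42.340000; √(2b)=6.811755; u=(-42.340000+23.757)/6.811755=-2.728078, w=(-42.340000−23.757)/6.811755=-9.703374
k=1: b·v=23.2×3.463=80.341600; √(2b)=6.811755; u=(80.341600+21.027)/6.811755=14.881423, w=(80.341600−21.027)/6.811755=8.707683
k=2: b·v=23.2×(-3.215)=-74.588000; √(2b)=6.811755; u=(-74.588000+(-28.864))/6.811755=-15.187277, w=(-74.588000−(-28.864))/6.811755=-6.712514
k=3: b·v=23.2×(-3.788)=-87.881600; √(2b)=6.811755; u=(-87.881600+(-34.047))/6.811755=-17.899735, w=(-87.881600−(-34.047))/6.811755=-7.903191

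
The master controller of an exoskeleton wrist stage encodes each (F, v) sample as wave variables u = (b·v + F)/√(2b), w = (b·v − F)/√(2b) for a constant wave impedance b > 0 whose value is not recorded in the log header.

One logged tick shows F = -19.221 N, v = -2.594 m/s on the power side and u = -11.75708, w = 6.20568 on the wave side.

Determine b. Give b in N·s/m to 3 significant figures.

b = 2.29 N·s/m

u + w = -5.5514;  u + w = √(2b)·v, so √(2b) = -5.5514/(-2.594) = 2.1401.
b = (√(2b))²/2 = 4.5800/2 = 2.2900.
(Check via u − w = 2F/√(2b): u − w = -17.9628, 2F/√(2b) = -17.9628.)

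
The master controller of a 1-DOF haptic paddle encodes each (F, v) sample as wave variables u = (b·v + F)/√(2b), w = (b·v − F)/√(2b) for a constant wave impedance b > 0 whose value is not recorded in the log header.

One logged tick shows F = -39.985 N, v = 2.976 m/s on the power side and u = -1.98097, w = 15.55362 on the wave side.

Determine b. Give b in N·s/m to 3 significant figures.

u + w = 13.57265;  u + w = √(2b)·v, so √(2b) = 13.57265/2.976 = 4.56070.
b = (√(2b))²/2 = 20.80001/2 = 10.40000.
(Check via u − w = 2F/√(2b): u − w = -17.53459, 2F/√(2b) = -17.53458.)

b = 10.4 N·s/m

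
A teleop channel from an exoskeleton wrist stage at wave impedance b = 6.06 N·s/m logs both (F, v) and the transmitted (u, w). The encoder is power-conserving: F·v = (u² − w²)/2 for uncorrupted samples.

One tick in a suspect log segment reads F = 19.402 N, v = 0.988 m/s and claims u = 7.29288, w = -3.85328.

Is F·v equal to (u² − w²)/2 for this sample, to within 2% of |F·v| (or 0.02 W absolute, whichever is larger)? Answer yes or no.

yes

F·v = 19.402×0.988 = 19.16918 W.
(u² − w²)/2 = (53.18610 − 14.84777)/2 = 19.16917 W.
|Δ| = 0.00001;  2% of max(1, |F·v|) = 0.38338.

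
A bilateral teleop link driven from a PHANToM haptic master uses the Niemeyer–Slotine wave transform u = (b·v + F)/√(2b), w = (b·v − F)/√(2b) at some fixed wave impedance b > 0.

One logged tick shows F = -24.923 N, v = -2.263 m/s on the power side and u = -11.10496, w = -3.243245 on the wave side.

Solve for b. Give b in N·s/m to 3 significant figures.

b = 20.1 N·s/m

u + w = -14.348205;  u + w = √(2b)·v, so √(2b) = -14.348205/(-2.263) = 6.340347.
b = (√(2b))²/2 = 40.199999/2 = 20.099999.
(Check via u − w = 2F/√(2b): u − w = -7.861715, 2F/√(2b) = -7.861715.)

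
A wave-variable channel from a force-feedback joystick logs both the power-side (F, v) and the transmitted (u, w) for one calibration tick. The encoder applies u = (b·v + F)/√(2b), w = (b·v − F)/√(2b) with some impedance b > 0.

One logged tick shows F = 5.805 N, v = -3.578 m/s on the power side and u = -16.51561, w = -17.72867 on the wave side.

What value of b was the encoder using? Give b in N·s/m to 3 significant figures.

u + w = -34.2443;  u + w = √(2b)·v, so √(2b) = -34.2443/(-3.578) = 9.5708.
b = (√(2b))²/2 = 91.6000/2 = 45.8000.
(Check via u − w = 2F/√(2b): u − w = 1.2131, 2F/√(2b) = 1.2131.)

b = 45.8 N·s/m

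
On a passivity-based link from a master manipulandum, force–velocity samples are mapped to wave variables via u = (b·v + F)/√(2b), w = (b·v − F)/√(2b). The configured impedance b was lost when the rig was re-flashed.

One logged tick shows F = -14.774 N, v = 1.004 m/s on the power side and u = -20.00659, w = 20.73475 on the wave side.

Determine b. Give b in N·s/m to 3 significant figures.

u + w = 0.7282;  u + w = √(2b)·v, so √(2b) = 0.7282/1.004 = 0.7253.
b = (√(2b))²/2 = 0.5260/2 = 0.2630.
(Check via u − w = 2F/√(2b): u − w = -40.7413, 2F/√(2b) = -40.7413.)

b = 0.263 N·s/m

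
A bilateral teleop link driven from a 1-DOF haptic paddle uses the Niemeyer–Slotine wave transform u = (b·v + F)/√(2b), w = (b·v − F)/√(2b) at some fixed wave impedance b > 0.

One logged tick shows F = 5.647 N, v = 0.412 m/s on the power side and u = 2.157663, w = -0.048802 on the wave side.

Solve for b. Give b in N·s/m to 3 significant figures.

u + w = 2.108861;  u + w = √(2b)·v, so √(2b) = 2.108861/0.412 = 5.118595.
b = (√(2b))²/2 = 26.200011/2 = 13.100006.
(Check via u − w = 2F/√(2b): u − w = 2.206465, 2F/√(2b) = 2.206465.)

b = 13.1 N·s/m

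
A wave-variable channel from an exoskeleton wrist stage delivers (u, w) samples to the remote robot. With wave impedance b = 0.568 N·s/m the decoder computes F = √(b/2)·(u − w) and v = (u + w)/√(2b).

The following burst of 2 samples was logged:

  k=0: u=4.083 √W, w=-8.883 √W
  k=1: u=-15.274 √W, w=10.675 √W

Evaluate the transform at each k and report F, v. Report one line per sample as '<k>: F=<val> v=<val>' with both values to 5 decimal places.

k=0: u−w=12.96600, u+w=-4.80000; √(b/2)=0.53292, √(2b)=1.06583; F=0.53292×12.966=6.90980, v=-4.80000/1.06583=-4.50352
k=1: u−w=-25.94900, u+w=-4.59900; √(b/2)=0.53292, √(2b)=1.06583; F=0.53292×(-25.949)=-13.82865, v=-4.59900/1.06583=-4.31493

0: F=6.90980 v=-4.50352
1: F=-13.82865 v=-4.31493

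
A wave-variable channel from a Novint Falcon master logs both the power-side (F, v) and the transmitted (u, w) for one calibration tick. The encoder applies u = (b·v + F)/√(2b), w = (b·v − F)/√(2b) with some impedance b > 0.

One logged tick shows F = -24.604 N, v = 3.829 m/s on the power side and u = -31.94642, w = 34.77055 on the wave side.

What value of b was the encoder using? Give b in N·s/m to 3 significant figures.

b = 0.272 N·s/m

u + w = 2.82413;  u + w = √(2b)·v, so √(2b) = 2.82413/3.829 = 0.73756.
b = (√(2b))²/2 = 0.54400/2 = 0.27200.
(Check via u − w = 2F/√(2b): u − w = -66.71697, 2F/√(2b) = -66.71698.)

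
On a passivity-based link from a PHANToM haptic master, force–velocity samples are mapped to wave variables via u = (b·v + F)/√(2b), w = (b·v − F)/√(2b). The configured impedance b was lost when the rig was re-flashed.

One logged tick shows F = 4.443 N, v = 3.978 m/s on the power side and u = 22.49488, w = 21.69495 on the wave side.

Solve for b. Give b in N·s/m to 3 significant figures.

u + w = 44.1898;  u + w = √(2b)·v, so √(2b) = 44.1898/3.978 = 11.1086.
b = (√(2b))²/2 = 123.4000/2 = 61.7000.
(Check via u − w = 2F/√(2b): u − w = 0.7999, 2F/√(2b) = 0.7999.)

b = 61.7 N·s/m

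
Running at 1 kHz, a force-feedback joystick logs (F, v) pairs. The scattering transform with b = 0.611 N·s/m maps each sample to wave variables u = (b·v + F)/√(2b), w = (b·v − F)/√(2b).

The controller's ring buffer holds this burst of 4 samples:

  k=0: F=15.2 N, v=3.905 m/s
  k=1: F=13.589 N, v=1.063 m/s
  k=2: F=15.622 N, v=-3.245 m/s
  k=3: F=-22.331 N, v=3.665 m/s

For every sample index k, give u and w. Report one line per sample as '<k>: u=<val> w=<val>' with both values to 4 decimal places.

k=0: b·v=0.611×3.905=2.3860; √(2b)=1.1054; u=(2.3860+15.2)/1.1054=15.9085, w=(2.3860−15.2)/1.1054=-11.5918
k=1: b·v=0.611×1.063=0.6495; √(2b)=1.1054; u=(0.6495+13.589)/1.1054=12.8804, w=(0.6495−13.589)/1.1054=-11.7053
k=2: b·v=0.611×(-3.245)=-1.9827; √(2b)=1.1054; u=(-1.9827+15.622)/1.1054=12.3383, w=(-1.9827−15.622)/1.1054=-15.9255
k=3: b·v=0.611×3.665=2.2393; √(2b)=1.1054; u=(2.2393+(-22.331))/1.1054=-18.1753, w=(2.2393−(-22.331))/1.1054=22.2267

0: u=15.9085 w=-11.5918
1: u=12.8804 w=-11.7053
2: u=12.3383 w=-15.9255
3: u=-18.1753 w=22.2267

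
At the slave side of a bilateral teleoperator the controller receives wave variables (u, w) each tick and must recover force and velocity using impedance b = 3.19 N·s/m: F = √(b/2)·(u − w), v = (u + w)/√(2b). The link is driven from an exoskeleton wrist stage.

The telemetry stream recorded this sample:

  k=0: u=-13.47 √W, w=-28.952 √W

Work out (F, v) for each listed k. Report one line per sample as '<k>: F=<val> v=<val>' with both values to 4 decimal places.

k=0: u−w=15.4820, u+w=-42.4220; √(b/2)=1.2629, √(2b)=2.5259; F=1.2629×15.482=19.5527, v=-42.4220/2.5259=-16.7950

0: F=19.5527 v=-16.7950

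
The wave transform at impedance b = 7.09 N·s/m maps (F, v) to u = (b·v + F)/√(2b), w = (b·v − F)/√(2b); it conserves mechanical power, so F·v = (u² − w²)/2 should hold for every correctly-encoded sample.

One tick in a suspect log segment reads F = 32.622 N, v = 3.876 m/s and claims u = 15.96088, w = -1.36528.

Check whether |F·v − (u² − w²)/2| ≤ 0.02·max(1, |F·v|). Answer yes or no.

yes

F·v = 32.622×3.876 = 126.4429 W.
(u² − w²)/2 = (254.7497 − 1.8640)/2 = 126.4429 W.
|Δ| = 0.0000;  2% of max(1, |F·v|) = 2.5289.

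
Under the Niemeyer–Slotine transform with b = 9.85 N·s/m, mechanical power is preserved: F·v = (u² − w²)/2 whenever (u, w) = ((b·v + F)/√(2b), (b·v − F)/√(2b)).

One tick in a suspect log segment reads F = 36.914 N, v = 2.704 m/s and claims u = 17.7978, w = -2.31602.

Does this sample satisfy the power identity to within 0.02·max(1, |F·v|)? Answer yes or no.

no

F·v = 36.914×2.704 = 99.81546 W.
(u² − w²)/2 = (316.76168 − 5.36395)/2 = 155.69887 W.
|Δ| = 55.88341;  2% of max(1, |F·v|) = 1.99631.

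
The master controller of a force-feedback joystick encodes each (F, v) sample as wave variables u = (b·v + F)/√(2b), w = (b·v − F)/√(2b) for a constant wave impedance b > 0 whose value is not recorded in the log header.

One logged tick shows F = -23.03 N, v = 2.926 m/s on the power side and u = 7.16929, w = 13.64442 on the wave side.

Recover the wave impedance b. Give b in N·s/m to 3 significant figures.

u + w = 20.8137;  u + w = √(2b)·v, so √(2b) = 20.8137/2.926 = 7.1134.
b = (√(2b))²/2 = 50.6000/2 = 25.3000.
(Check via u − w = 2F/√(2b): u − w = -6.4751, 2F/√(2b) = -6.4751.)

b = 25.3 N·s/m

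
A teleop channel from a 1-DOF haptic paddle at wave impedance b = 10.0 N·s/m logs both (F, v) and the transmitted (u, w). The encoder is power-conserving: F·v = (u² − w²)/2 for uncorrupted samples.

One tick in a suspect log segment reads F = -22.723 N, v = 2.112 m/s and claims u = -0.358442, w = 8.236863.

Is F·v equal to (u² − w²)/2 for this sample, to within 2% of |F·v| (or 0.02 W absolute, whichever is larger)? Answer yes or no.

F·v = (-22.723)×2.112 = -47.990976 W.
(u² − w²)/2 = (0.128481 − 67.845912)/2 = -33.858716 W.
|Δ| = 14.132260;  2% of max(1, |F·v|) = 0.959820.

no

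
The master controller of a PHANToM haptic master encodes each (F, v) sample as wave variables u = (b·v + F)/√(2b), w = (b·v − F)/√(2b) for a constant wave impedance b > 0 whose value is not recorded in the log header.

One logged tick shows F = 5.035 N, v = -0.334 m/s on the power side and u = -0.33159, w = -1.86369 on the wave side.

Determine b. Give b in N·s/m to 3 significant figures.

u + w = -2.19528;  u + w = √(2b)·v, so √(2b) = -2.19528/(-0.334) = 6.57269.
b = (√(2b))²/2 = 43.20031/2 = 21.60016.
(Check via u − w = 2F/√(2b): u − w = 1.53210, 2F/√(2b) = 1.53210.)

b = 21.6 N·s/m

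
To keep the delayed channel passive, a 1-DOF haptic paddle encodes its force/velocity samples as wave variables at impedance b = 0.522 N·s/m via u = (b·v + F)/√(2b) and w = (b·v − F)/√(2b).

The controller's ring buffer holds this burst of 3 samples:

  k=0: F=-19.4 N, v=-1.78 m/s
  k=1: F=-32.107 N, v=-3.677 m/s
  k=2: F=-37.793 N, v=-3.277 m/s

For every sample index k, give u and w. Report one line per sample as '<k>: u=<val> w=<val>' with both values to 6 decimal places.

k=0: b·v=0.522×(-1.78)=-0.929160; √(2b)=1.021763; u=(-0.929160+(-19.4))/1.021763=-19.896156, w=(-0.929160−(-19.4))/1.021763=18.077418
k=1: b·v=0.522×(-3.677)=-1.919394; √(2b)=1.021763; u=(-1.919394+(-32.107))/1.021763=-33.301644, w=(-1.919394−(-32.107))/1.021763=29.544621
k=2: b·v=0.522×(-3.277)=-1.710594; √(2b)=1.021763; u=(-1.710594+(-37.793))/1.021763=-38.662182, w=(-1.710594−(-37.793))/1.021763=35.313864

0: u=-19.896156 w=18.077418
1: u=-33.301644 w=29.544621
2: u=-38.662182 w=35.313864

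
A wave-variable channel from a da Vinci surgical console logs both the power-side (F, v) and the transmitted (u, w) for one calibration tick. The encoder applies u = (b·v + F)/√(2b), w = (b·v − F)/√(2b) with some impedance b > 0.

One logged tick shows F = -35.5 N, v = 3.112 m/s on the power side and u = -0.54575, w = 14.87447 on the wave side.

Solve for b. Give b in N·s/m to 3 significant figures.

u + w = 14.32872;  u + w = √(2b)·v, so √(2b) = 14.32872/3.112 = 4.60434.
b = (√(2b))²/2 = 21.19999/2 = 10.59999.
(Check via u − w = 2F/√(2b): u − w = -15.42022, 2F/√(2b) = -15.42022.)

b = 10.6 N·s/m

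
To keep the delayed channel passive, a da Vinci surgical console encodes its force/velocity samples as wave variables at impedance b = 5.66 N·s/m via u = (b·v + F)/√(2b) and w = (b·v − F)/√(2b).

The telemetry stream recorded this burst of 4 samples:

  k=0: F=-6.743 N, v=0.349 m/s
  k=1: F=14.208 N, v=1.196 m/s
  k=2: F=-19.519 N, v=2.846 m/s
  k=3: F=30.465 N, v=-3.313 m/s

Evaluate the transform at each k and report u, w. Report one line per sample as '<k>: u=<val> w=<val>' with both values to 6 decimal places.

k=0: b·v=5.66×0.349=1.975340; √(2b)=3.364521; u=(1.975340+(-6.743))/3.364521=-1.417040, w=(1.975340−(-6.743))/3.364521=2.591258
k=1: b·v=5.66×1.196=6.769360; √(2b)=3.364521; u=(6.769360+14.208)/3.364521=6.234873, w=(6.769360−14.208)/3.364521=-2.210906
k=2: b·v=5.66×2.846=16.108360; √(2b)=3.364521; u=(16.108360+(-19.519))/3.364521=-1.013708, w=(16.108360−(-19.519))/3.364521=10.589134
k=3: b·v=5.66×(-3.313)=-18.751580; √(2b)=3.364521; u=(-18.751580+30.465)/3.364521=3.481453, w=(-18.751580−30.465)/3.364521=-14.628110

0: u=-1.417040 w=2.591258
1: u=6.234873 w=-2.210906
2: u=-1.013708 w=10.589134
3: u=3.481453 w=-14.628110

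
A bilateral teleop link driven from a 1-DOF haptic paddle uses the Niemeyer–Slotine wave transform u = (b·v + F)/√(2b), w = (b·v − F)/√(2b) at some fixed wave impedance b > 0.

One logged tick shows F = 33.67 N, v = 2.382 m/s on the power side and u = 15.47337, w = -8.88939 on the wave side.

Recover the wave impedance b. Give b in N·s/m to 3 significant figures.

u + w = 6.58398;  u + w = √(2b)·v, so √(2b) = 6.58398/2.382 = 2.76406.
b = (√(2b))²/2 = 7.64000/2 = 3.82000.
(Check via u − w = 2F/√(2b): u − w = 24.36276, 2F/√(2b) = 24.36275.)

b = 3.82 N·s/m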